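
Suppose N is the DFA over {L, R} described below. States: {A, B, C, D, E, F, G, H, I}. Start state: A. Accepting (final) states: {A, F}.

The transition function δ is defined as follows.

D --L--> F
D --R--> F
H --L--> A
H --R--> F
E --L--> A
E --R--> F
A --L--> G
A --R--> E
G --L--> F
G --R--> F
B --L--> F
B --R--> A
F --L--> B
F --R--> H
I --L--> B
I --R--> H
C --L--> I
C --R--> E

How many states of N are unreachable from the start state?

No path from A leads to C, D, I; the other 6 states are all reachable.

3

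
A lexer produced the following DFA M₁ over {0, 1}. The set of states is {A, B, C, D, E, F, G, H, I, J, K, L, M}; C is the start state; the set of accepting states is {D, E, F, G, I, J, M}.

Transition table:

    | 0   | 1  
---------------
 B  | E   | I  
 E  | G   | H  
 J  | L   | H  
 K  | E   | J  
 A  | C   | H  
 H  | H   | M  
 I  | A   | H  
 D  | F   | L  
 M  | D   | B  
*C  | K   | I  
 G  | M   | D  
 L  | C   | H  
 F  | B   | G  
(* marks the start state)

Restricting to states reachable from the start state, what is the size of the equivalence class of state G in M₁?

1

Start with accepting vs non-accepting: {D,E,F,G,I,J,M} | {A,B,C,H,K,L}.
On input 0, block {D,E,F,G,I,J,M} splits into {D,E,G,M} and {F,I,J}.
Refine {D,E,G,M} on symbol 0: members go to different blocks, giving {E,G,M} and {D}.
Refine {E,G,M} on symbol 0: members go to different blocks, giving {E,G} and {M}.
Split {E,G} by δ(·,0) → {E} and {G}.
Refine {A,B,C,H,K,L} on symbol 0: members go to different blocks, giving {A,C,H,L} and {B,K}.
On input 0, block {A,C,H,L} splits into {A,H,L} and {C}.
Split {A,H,L} by δ(·,0) → {A,L} and {H}.
Split {F,I,J} by δ(·,0) → {I,J} and {F}.
No further refinement is possible. Final partition (10 blocks): {E} | {A,L} | {I,J} | {D} | {M} | {G} | {B,K} | {C} | {H} | {F}.
The equivalence class containing G is {G}, of size 1.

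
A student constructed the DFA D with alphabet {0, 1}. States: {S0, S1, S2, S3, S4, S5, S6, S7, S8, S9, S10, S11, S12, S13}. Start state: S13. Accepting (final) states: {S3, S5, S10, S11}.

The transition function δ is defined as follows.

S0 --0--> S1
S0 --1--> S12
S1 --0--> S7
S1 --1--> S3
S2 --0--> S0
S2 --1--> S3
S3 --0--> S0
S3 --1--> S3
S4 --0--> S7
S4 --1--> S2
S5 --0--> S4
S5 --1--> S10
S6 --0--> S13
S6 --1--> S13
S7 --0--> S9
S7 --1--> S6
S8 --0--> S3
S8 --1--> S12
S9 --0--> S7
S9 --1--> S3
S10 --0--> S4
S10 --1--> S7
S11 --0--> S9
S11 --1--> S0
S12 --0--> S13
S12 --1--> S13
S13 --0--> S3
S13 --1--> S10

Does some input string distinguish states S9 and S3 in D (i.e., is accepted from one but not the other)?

Yes

First remove the unreachable states {S5,S8,S11}; 11 states remain.
Start with accepting vs non-accepting: {S3,S10} | {S0,S1,S2,S4,S6,S7,S9,S12,S13}.
On input 1, block {S3,S10} splits into {S3} and {S10}.
Refine {S0,S1,S2,S4,S6,S7,S9,S12,S13} on symbol 0: members go to different blocks, giving {S0,S1,S2,S4,S6,S7,S9,S12} and {S13}.
Refine {S0,S1,S2,S4,S6,S7,S9,S12} on symbol 0: members go to different blocks, giving {S0,S1,S2,S4,S7,S9} and {S6,S12}.
Refine {S0,S1,S2,S4,S7,S9} on symbol 1: members go to different blocks, giving {S1,S2,S9} and {S0,S7} and {S4}.
No further refinement is possible. Final partition (7 blocks): {S3} | {S1,S2,S9} | {S10} | {S13} | {S6,S12} | {S0,S7} | {S4}.
S9 and S3 end up in different blocks, so they are distinguishable. For instance, the string 'ε' is accepted from only S3.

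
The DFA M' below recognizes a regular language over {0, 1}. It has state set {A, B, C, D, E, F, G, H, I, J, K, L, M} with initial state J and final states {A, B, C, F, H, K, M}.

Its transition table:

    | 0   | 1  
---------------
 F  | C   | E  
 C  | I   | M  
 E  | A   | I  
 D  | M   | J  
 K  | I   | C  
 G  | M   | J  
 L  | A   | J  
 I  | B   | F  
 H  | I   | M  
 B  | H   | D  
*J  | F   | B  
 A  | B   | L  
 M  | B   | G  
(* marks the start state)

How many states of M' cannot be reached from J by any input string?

1

BFS from J reaches {A, B, C, D, E, F, G, H, I, J, L, M}; the 1 state(s) K are never visited.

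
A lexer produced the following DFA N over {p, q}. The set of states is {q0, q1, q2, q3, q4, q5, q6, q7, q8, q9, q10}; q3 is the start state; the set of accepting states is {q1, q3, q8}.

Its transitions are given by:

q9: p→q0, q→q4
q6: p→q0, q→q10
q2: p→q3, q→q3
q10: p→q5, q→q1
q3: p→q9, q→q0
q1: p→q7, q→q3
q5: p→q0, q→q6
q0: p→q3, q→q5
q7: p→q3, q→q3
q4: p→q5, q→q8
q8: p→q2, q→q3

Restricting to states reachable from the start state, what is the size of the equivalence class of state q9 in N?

All states are reachable from the start state.
Initial partition by acceptance: {q1,q3,q8} | {q0,q2,q4,q5,q6,q7,q9,q10}.
Split {q1,q3,q8} by δ(·,q) → {q1,q8} and {q3}.
On input p, block {q0,q2,q4,q5,q6,q7,q9,q10} splits into {q4,q5,q6,q9,q10} and {q0,q2,q7}.
Refine {q4,q5,q6,q9,q10} on symbol p: members go to different blocks, giving {q5,q6,q9} and {q4,q10}.
Split {q5,q6,q9} by δ(·,q) → {q6,q9} and {q5}.
On input q, block {q0,q2,q7} splits into {q2,q7} and {q0}.
Stable partition: {q1,q8} | {q6,q9} | {q3} | {q2,q7} | {q4,q10} | {q5} | {q0} — 7 equivalence classes.
The equivalence class containing q9 is {q6,q9}, of size 2.

2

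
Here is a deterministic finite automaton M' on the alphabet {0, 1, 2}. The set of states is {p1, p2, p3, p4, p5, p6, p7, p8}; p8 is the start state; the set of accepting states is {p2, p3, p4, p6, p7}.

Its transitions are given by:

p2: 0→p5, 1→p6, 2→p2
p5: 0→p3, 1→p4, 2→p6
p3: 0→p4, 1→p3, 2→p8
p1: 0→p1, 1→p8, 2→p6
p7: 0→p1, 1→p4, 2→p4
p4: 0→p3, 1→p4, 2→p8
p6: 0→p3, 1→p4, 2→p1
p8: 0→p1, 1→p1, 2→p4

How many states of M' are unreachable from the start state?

BFS from p8 reaches {p1, p3, p4, p6, p8}; the 3 state(s) p2, p5, p7 are never visited.

3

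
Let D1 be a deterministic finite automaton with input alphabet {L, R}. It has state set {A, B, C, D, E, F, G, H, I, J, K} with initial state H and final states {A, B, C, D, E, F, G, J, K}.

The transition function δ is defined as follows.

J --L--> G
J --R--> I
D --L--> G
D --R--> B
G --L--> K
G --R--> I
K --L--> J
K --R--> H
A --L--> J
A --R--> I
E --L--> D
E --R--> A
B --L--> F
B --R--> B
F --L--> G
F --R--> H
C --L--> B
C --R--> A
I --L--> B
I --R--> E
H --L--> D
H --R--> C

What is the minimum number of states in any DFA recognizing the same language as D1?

4

All states are reachable from the start state.
Initial partition by acceptance: {A,B,C,D,E,F,G,J,K} | {H,I}.
Refine {A,B,C,D,E,F,G,J,K} on symbol R: members go to different blocks, giving {A,F,G,J,K} and {B,C,D,E}.
On input L, block {B,C,D,E} splits into {B,D} and {C,E}.
The partition is now stable with 4 blocks: {A,F,G,J,K} | {H,I} | {B,D} | {C,E}.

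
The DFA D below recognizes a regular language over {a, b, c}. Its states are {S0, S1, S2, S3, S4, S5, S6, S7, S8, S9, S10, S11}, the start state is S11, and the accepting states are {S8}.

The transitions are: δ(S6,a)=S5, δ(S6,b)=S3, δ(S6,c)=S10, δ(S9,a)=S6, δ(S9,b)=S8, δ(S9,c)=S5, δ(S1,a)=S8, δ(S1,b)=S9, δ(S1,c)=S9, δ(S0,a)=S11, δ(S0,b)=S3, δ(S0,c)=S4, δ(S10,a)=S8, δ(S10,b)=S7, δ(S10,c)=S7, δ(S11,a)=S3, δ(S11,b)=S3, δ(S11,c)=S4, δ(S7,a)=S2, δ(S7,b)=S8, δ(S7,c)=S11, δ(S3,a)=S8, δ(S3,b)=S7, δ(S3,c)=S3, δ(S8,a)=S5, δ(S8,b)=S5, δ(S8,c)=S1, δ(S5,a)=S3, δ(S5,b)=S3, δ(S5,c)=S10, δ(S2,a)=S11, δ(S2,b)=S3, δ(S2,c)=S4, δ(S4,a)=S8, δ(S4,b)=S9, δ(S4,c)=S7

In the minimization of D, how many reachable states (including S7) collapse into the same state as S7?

2

First remove the unreachable states {S0}; 11 states remain.
P0 = {S8} | {S1,S2,S3,S4,S5,S6,S7,S9,S10,S11}.
On input a, block {S1,S2,S3,S4,S5,S6,S7,S9,S10,S11} splits into {S2,S5,S6,S7,S9,S11} and {S1,S3,S4,S10}.
Refine {S2,S5,S6,S7,S9,S11} on symbol a: members go to different blocks, giving {S2,S6,S7,S9} and {S5,S11}.
Refine {S2,S6,S7,S9} on symbol a: members go to different blocks, giving {S2,S6} and {S7,S9}.
On input c, block {S1,S3,S4,S10} splits into {S1,S4,S10} and {S3}.
Stable partition: {S8} | {S2,S6} | {S1,S4,S10} | {S5,S11} | {S7,S9} | {S3} — 6 equivalence classes.
State S7 belongs to the block {S7,S9}, which has 2 states.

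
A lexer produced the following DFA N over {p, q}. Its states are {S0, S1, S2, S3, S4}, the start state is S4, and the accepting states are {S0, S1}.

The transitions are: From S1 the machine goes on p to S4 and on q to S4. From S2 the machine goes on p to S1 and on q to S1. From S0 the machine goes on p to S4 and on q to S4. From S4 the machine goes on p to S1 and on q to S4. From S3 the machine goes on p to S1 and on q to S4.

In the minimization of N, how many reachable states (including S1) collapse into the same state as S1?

1

Reachable states from the start: {S1,S4}. Unreachable: {S0,S2,S3} — drop them.
Initial partition by acceptance: {S1} | {S4}.
No further refinement is possible. Final partition (2 blocks): {S1} | {S4}.
The equivalence class containing S1 is {S1}, of size 1.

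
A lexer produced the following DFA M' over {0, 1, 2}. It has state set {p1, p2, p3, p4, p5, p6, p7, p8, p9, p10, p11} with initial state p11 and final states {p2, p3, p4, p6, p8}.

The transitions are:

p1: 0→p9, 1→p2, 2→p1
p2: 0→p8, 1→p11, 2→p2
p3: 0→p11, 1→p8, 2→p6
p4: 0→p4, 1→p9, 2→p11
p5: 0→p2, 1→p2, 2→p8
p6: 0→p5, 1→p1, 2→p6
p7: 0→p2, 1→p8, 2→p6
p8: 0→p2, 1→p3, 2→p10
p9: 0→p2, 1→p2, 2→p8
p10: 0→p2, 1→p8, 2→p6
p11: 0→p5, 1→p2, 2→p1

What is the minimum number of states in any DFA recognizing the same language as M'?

7

Reachable states from the start: {p1,p2,p3,p5,p6,p8,p9,p10,p11}. Unreachable: {p4,p7} — drop them.
P0 = {p2,p3,p6,p8} | {p1,p5,p9,p10,p11}.
Split {p2,p3,p6,p8} by δ(·,0) → {p2,p8} and {p3,p6}.
Split {p2,p8} by δ(·,1) → {p2} and {p8}.
Split {p1,p5,p9,p10,p11} by δ(·,0) → {p5,p9,p10} and {p1,p11}.
Refine {p5,p9,p10} on symbol 1: members go to different blocks, giving {p5,p9} and {p10}.
Refine {p3,p6} on symbol 0: members go to different blocks, giving {p3} and {p6}.
Stable partition: {p2} | {p5,p9} | {p3} | {p8} | {p1,p11} | {p10} | {p6} — 7 equivalence classes.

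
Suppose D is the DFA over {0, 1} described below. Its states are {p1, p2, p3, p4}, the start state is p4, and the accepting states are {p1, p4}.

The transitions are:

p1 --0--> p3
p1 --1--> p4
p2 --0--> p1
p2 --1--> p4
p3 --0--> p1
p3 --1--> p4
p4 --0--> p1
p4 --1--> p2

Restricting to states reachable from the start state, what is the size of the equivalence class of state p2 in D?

2

All states are reachable from the start state.
P0 = {p1,p4} | {p2,p3}.
Split {p1,p4} by δ(·,0) → {p1} and {p4}.
The partition is now stable with 3 blocks: {p1} | {p2,p3} | {p4}.
The equivalence class containing p2 is {p2,p3}, of size 2.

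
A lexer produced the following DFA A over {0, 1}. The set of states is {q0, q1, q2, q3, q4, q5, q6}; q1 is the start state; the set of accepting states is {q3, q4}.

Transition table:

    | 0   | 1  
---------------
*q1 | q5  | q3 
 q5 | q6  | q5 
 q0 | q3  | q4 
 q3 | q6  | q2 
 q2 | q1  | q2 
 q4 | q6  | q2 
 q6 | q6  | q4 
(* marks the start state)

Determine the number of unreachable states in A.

1

BFS from q1 reaches {q1, q2, q3, q4, q5, q6}; the 1 state(s) q0 are never visited.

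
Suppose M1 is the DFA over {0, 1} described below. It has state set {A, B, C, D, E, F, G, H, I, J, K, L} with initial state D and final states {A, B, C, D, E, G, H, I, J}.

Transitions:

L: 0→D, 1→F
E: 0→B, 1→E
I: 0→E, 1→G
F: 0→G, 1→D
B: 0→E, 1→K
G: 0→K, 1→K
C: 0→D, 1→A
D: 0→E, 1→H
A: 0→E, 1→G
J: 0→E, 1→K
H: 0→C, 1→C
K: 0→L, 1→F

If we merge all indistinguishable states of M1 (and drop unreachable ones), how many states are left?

Reachable states from the start: {A,B,C,D,E,F,G,H,K,L}. Unreachable: {I,J} — drop them.
Initial partition by acceptance: {A,B,C,D,E,G,H} | {F,K,L}.
On input 0, block {A,B,C,D,E,G,H} splits into {A,B,C,D,E,H} and {G}.
Split {A,B,C,D,E,H} by δ(·,1) → {C,D,E,H} and {A} and {B}.
On input 0, block {C,D,E,H} splits into {C,D,H} and {E}.
Split {C,D,H} by δ(·,0) → {C,H} and {D}.
Refine {C,H} on symbol 0: members go to different blocks, giving {C} and {H}.
Split {F,K,L} by δ(·,0) → {F} and {K} and {L}.
The partition is now stable with 10 blocks: {C} | {F} | {G} | {A} | {B} | {E} | {D} | {H} | {K} | {L}.

10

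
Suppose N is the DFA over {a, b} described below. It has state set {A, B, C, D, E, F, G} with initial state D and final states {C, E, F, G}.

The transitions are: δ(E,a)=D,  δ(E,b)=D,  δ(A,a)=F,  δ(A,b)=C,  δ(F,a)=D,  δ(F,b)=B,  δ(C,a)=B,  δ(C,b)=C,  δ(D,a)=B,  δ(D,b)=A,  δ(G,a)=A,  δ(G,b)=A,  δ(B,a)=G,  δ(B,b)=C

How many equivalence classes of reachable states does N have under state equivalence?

Reachable states from the start: {A,B,C,D,F,G}. Unreachable: {E} — drop them.
Initial partition by acceptance: {C,F,G} | {A,B,D}.
On input b, block {C,F,G} splits into {F,G} and {C}.
On input a, block {A,B,D} splits into {A,B} and {D}.
Split {F,G} by δ(·,a) → {F} and {G}.
Split {A,B} by δ(·,a) → {A} and {B}.
No further refinement is possible. Final partition (6 blocks): {F} | {A} | {C} | {D} | {G} | {B}.

6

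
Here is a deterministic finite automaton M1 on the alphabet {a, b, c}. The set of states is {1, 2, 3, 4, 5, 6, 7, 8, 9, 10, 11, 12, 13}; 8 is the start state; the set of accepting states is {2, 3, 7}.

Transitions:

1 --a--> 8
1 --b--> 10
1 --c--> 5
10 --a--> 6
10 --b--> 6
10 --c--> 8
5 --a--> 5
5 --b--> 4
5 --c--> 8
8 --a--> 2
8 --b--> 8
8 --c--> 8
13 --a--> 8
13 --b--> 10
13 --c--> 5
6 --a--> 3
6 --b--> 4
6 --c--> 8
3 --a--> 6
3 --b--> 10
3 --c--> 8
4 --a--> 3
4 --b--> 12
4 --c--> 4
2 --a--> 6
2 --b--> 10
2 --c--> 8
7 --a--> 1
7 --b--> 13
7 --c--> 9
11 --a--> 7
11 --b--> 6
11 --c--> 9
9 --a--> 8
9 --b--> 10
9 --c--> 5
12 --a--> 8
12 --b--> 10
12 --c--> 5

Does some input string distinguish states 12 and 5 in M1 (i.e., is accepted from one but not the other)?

States {1,7,9,11,13} cannot be reached from the start state, so discard them.
Initial partition by acceptance: {2,3} | {4,5,6,8,10,12}.
Split {4,5,6,8,10,12} by δ(·,a) → {4,6,8} and {5,10,12}.
Split {4,6,8} by δ(·,b) → {6,8} and {4}.
Split {6,8} by δ(·,b) → {6} and {8}.
Refine {5,10,12} on symbol a: members go to different blocks, giving {5} and {10} and {12}.
Stable partition: {2,3} | {6} | {5} | {4} | {8} | {10} | {12} — 7 equivalence classes.
12 and 5 end up in different blocks, so they are distinguishable. For instance, the string 'aa' is accepted from only 12.

Yes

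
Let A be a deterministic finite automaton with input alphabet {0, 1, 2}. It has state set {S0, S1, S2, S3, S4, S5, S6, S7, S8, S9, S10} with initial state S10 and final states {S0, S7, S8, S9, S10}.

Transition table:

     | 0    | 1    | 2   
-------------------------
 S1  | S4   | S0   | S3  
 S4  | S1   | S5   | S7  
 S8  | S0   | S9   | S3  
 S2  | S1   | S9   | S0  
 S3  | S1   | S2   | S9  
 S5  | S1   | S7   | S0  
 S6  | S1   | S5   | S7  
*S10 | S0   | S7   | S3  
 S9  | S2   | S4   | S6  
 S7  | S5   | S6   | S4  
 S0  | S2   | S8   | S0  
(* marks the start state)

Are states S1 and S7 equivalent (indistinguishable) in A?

Every state is reachable, so we keep all 11.
Initial partition by acceptance: {S0,S7,S8,S9,S10} | {S1,S2,S3,S4,S5,S6}.
Split {S0,S7,S8,S9,S10} by δ(·,0) → {S0,S7,S9} and {S8,S10}.
Split {S0,S7,S9} by δ(·,1) → {S7,S9} and {S0}.
Refine {S1,S2,S3,S4,S5,S6} on symbol 1: members go to different blocks, giving {S3,S4,S6} and {S2,S5} and {S1}.
No further refinement is possible. Final partition (6 blocks): {S7,S9} | {S3,S4,S6} | {S8,S10} | {S0} | {S2,S5} | {S1}.
S1 and S7 end up in different blocks, so they are distinguishable. For instance, the string 'ε' is accepted from only S7.

No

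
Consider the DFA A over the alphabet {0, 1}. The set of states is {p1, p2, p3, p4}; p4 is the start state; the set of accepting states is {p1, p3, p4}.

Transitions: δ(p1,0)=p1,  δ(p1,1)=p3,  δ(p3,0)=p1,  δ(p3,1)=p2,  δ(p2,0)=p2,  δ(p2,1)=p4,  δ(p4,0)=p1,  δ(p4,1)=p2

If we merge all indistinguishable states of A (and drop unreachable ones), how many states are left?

3

All states are reachable from the start state.
P0 = {p1,p3,p4} | {p2}.
Refine {p1,p3,p4} on symbol 1: members go to different blocks, giving {p3,p4} and {p1}.
The partition is now stable with 3 blocks: {p3,p4} | {p2} | {p1}.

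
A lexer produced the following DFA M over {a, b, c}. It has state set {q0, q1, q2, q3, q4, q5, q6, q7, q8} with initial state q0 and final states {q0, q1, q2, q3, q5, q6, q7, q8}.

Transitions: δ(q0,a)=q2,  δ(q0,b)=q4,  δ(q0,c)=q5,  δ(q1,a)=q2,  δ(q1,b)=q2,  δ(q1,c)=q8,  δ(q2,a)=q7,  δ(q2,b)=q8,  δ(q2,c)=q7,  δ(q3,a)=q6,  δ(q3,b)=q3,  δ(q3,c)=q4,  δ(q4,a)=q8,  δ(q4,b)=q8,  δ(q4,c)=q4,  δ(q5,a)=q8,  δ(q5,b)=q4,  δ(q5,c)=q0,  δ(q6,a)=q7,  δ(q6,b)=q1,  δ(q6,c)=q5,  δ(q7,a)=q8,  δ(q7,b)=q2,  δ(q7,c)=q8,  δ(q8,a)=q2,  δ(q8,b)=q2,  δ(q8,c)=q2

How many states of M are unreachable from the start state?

3

Starting at q0 and following transitions, the reachable set is {q0, q2, q4, q5, q7, q8}. That leaves q1, q3, q6 unreachable — 3 in total.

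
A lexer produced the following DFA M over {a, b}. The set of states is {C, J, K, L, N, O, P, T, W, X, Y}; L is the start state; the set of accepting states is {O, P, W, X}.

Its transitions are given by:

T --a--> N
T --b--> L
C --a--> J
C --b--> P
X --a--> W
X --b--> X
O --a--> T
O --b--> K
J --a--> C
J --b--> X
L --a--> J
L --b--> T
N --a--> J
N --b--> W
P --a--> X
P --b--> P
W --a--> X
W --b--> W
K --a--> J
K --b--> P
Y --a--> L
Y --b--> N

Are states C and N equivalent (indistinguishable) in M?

First remove the unreachable states {K,O,Y}; 8 states remain.
P0 = {P,W,X} | {C,J,L,N,T}.
On input b, block {C,J,L,N,T} splits into {C,J,N} and {L,T}.
The partition is now stable with 3 blocks: {P,W,X} | {C,J,N} | {L,T}.
C and N lie in the same block of the stable partition, so they are equivalent — no string distinguishes them.

Yes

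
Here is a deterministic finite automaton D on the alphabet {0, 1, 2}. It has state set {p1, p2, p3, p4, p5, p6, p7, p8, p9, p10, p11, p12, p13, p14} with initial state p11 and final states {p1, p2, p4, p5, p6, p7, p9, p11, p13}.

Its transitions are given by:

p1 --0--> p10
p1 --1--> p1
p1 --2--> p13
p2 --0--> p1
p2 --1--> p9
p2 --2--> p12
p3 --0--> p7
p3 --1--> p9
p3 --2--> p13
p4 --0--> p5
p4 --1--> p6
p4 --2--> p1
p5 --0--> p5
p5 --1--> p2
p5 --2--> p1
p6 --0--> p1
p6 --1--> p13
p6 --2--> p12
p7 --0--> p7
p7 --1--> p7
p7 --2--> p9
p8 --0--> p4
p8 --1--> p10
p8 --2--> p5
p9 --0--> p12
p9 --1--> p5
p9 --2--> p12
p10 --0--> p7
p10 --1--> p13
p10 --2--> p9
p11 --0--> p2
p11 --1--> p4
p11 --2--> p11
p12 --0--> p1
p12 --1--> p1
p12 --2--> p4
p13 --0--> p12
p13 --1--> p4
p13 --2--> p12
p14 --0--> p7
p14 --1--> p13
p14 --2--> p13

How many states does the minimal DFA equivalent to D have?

States {p3,p8,p14} cannot be reached from the start state, so discard them.
Initial partition by acceptance: {p1,p2,p4,p5,p6,p7,p9,p11,p13} | {p10,p12}.
Split {p1,p2,p4,p5,p6,p7,p9,p11,p13} by δ(·,0) → {p2,p4,p5,p6,p7,p11} and {p1,p9,p13}.
On input 0, block {p2,p4,p5,p6,p7,p11} splits into {p4,p5,p7,p11} and {p2,p6}.
On input 0, block {p4,p5,p7,p11} splits into {p4,p5,p7} and {p11}.
Split {p4,p5,p7} by δ(·,1) → {p4,p5} and {p7}.
Refine {p10,p12} on symbol 0: members go to different blocks, giving {p10} and {p12}.
On input 0, block {p1,p9,p13} splits into {p9,p13} and {p1}.
The partition is now stable with 8 blocks: {p4,p5} | {p10} | {p9,p13} | {p2,p6} | {p11} | {p7} | {p12} | {p1}.

8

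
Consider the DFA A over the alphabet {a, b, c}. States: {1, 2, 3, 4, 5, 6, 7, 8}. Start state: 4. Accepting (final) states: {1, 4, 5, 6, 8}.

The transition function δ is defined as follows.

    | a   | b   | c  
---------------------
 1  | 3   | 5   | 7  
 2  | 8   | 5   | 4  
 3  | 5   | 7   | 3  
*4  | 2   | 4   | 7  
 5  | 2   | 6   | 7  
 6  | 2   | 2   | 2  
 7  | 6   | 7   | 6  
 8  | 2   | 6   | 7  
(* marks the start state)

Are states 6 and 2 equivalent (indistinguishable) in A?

No

Reachable states from the start: {2,4,5,6,7,8}. Unreachable: {1,3} — drop them.
Start with accepting vs non-accepting: {4,5,6,8} | {2,7}.
Split {4,5,6,8} by δ(·,b) → {4,5,8} and {6}.
On input b, block {4,5,8} splits into {5,8} and {4}.
On input a, block {2,7} splits into {2} and {7}.
Stable partition: {5,8} | {2} | {6} | {4} | {7} — 5 equivalence classes.
6 and 2 end up in different blocks, so they are distinguishable. For instance, the string 'ε' is accepted from only 6.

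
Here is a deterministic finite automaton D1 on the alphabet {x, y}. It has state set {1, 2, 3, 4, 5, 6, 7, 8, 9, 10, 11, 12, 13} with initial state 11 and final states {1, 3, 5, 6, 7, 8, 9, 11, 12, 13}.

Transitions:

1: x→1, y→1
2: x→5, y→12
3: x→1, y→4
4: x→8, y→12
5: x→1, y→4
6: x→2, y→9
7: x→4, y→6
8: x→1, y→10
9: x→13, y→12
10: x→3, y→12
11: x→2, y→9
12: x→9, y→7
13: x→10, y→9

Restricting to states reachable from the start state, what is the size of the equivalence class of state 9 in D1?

Start with accepting vs non-accepting: {1,3,5,6,7,8,9,11,12,13} | {2,4,10}.
Split {1,3,5,6,7,8,9,11,12,13} by δ(·,x) → {1,3,5,8,9,12} and {6,7,11,13}.
Refine {1,3,5,8,9,12} on symbol x: members go to different blocks, giving {1,3,5,8,12} and {9}.
Refine {1,3,5,8,12} on symbol x: members go to different blocks, giving {1,3,5,8} and {12}.
Refine {1,3,5,8} on symbol y: members go to different blocks, giving {3,5,8} and {1}.
On input y, block {6,7,11,13} splits into {6,11,13} and {7}.
Stable partition: {3,5,8} | {2,4,10} | {6,11,13} | {9} | {12} | {1} | {7} — 7 equivalence classes.
The equivalence class containing 9 is {9}, of size 1.

1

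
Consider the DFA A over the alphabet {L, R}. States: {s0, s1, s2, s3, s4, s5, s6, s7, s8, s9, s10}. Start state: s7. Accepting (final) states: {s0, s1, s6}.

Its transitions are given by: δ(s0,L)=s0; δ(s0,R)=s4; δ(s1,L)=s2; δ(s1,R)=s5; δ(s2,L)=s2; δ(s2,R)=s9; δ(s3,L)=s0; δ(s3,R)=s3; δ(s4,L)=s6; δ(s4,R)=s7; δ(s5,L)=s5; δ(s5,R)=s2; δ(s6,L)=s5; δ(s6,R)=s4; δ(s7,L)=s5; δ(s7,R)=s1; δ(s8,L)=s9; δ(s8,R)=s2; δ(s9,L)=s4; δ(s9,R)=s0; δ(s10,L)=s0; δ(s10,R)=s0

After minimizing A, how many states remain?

Reachable states from the start: {s0,s1,s2,s4,s5,s6,s7,s9}. Unreachable: {s3,s8,s10} — drop them.
Start with accepting vs non-accepting: {s0,s1,s6} | {s2,s4,s5,s7,s9}.
Refine {s0,s1,s6} on symbol L: members go to different blocks, giving {s1,s6} and {s0}.
Refine {s2,s4,s5,s7,s9} on symbol L: members go to different blocks, giving {s2,s5,s7,s9} and {s4}.
On input R, block {s1,s6} splits into {s1} and {s6}.
On input L, block {s2,s5,s7,s9} splits into {s2,s5,s7} and {s9}.
Refine {s2,s5,s7} on symbol R: members go to different blocks, giving {s2} and {s5} and {s7}.
Stable partition: {s1} | {s2} | {s0} | {s4} | {s6} | {s9} | {s5} | {s7} — 8 equivalence classes.

8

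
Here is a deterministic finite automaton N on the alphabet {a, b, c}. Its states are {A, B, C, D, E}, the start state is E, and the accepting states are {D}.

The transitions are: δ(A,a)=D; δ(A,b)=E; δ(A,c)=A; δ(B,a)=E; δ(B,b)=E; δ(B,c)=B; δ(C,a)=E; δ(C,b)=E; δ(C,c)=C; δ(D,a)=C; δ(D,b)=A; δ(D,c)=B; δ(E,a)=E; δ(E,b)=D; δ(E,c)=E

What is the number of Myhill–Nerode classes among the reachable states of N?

4

Initial partition by acceptance: {D} | {A,B,C,E}.
On input a, block {A,B,C,E} splits into {B,C,E} and {A}.
Split {B,C,E} by δ(·,b) → {B,C} and {E}.
The partition is now stable with 4 blocks: {D} | {B,C} | {A} | {E}.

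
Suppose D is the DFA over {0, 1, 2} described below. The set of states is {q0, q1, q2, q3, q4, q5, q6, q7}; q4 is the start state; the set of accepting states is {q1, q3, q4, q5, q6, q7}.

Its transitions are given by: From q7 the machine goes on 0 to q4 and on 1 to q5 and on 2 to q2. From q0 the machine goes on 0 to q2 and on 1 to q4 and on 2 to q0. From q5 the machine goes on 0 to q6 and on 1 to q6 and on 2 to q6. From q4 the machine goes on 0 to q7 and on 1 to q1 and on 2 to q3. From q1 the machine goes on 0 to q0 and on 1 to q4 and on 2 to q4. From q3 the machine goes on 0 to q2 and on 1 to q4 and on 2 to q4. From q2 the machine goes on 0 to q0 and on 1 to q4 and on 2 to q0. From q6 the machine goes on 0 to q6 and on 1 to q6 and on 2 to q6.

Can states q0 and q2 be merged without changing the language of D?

Every state is reachable, so we keep all 8.
Initial partition by acceptance: {q1,q3,q4,q5,q6,q7} | {q0,q2}.
Split {q1,q3,q4,q5,q6,q7} by δ(·,0) → {q4,q5,q6,q7} and {q1,q3}.
On input 1, block {q4,q5,q6,q7} splits into {q5,q6,q7} and {q4}.
Refine {q5,q6,q7} on symbol 0: members go to different blocks, giving {q5,q6} and {q7}.
The partition is now stable with 5 blocks: {q5,q6} | {q0,q2} | {q1,q3} | {q4} | {q7}.
q0 and q2 lie in the same block of the stable partition, so they are equivalent — no string distinguishes them.

Yes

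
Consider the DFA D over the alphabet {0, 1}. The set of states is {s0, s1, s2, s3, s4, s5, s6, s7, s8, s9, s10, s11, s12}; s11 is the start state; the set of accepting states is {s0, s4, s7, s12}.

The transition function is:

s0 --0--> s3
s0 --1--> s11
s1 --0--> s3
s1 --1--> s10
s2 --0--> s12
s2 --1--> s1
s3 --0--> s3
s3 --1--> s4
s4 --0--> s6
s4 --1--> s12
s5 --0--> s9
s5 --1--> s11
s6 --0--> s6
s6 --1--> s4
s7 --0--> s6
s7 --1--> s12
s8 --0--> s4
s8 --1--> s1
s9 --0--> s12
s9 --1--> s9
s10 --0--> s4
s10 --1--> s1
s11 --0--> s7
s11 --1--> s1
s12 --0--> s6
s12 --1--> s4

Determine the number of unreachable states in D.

No path from s11 leads to s0, s2, s5, s8, s9; the other 8 states are all reachable.

5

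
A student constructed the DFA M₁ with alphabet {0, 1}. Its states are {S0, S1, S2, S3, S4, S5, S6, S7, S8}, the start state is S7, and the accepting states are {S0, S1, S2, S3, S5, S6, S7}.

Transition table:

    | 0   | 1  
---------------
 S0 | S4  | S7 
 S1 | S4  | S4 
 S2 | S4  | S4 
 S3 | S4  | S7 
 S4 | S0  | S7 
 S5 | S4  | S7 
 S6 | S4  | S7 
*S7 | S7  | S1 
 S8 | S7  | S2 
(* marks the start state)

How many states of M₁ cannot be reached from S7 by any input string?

BFS from S7 reaches {S0, S1, S4, S7}; the 5 state(s) S2, S3, S5, S6, S8 are never visited.

5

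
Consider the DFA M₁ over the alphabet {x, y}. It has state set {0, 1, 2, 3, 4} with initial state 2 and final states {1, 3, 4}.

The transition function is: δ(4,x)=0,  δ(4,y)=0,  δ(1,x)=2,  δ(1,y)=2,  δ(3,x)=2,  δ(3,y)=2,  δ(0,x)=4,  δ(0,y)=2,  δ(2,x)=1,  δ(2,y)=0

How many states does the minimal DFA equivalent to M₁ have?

Reachable states from the start: {0,1,2,4}. Unreachable: {3} — drop them.
P0 = {1,4} | {0,2}.
The partition is now stable with 2 blocks: {1,4} | {0,2}.

2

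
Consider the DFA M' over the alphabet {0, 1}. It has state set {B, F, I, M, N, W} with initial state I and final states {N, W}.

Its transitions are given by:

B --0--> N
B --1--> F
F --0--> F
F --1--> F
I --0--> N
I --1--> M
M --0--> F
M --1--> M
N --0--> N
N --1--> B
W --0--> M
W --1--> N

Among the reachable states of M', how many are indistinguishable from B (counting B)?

2

First remove the unreachable states {W}; 5 states remain.
P0 = {N} | {B,F,I,M}.
On input 0, block {B,F,I,M} splits into {B,I} and {F,M}.
The partition is now stable with 3 blocks: {N} | {B,I} | {F,M}.
The equivalence class containing B is {B,I}, of size 2.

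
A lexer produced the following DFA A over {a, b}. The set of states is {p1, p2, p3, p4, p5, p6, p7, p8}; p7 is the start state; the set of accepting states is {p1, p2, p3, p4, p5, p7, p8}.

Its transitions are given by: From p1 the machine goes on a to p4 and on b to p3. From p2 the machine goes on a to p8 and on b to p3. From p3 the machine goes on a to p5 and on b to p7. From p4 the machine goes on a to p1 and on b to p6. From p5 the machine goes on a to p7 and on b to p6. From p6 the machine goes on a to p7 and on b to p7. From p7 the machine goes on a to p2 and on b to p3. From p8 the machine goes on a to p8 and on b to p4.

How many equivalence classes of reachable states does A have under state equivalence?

Initial partition by acceptance: {p1,p2,p3,p4,p5,p7,p8} | {p6}.
Split {p1,p2,p3,p4,p5,p7,p8} by δ(·,b) → {p1,p2,p3,p7,p8} and {p4,p5}.
Split {p1,p2,p3,p7,p8} by δ(·,a) → {p2,p7,p8} and {p1,p3}.
Split {p2,p7,p8} by δ(·,b) → {p2,p7} and {p8}.
Refine {p2,p7} on symbol a: members go to different blocks, giving {p2} and {p7}.
On input a, block {p4,p5} splits into {p4} and {p5}.
On input a, block {p1,p3} splits into {p1} and {p3}.
Stable partition: {p2} | {p6} | {p4} | {p1} | {p8} | {p7} | {p5} | {p3} — 8 equivalence classes.

8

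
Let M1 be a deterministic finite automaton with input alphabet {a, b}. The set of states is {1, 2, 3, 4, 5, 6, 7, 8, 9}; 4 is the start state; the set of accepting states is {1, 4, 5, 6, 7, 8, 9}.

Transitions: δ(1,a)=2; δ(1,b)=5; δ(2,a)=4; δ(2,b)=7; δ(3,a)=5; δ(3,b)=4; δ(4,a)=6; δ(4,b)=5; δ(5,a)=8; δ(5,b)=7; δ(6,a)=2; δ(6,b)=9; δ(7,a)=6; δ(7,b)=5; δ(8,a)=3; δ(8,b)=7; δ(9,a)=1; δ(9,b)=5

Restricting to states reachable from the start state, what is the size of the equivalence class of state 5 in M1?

4

Every state is reachable, so we keep all 9.
P0 = {1,4,5,6,7,8,9} | {2,3}.
Split {1,4,5,6,7,8,9} by δ(·,a) → {4,5,7,9} and {1,6,8}.
Stable partition: {4,5,7,9} | {2,3} | {1,6,8} — 3 equivalence classes.
The equivalence class containing 5 is {4,5,7,9}, of size 4.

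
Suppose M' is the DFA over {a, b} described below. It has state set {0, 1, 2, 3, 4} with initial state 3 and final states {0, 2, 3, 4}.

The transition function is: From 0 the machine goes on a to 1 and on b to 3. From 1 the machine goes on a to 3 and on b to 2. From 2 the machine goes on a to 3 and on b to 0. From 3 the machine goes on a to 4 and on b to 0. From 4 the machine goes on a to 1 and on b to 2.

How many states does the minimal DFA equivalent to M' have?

All states are reachable from the start state.
Initial partition by acceptance: {0,2,3,4} | {1}.
Split {0,2,3,4} by δ(·,a) → {0,4} and {2,3}.
On input a, block {2,3} splits into {2} and {3}.
Split {0,4} by δ(·,b) → {0} and {4}.
No further refinement is possible. Final partition (5 blocks): {0} | {1} | {2} | {3} | {4}.

5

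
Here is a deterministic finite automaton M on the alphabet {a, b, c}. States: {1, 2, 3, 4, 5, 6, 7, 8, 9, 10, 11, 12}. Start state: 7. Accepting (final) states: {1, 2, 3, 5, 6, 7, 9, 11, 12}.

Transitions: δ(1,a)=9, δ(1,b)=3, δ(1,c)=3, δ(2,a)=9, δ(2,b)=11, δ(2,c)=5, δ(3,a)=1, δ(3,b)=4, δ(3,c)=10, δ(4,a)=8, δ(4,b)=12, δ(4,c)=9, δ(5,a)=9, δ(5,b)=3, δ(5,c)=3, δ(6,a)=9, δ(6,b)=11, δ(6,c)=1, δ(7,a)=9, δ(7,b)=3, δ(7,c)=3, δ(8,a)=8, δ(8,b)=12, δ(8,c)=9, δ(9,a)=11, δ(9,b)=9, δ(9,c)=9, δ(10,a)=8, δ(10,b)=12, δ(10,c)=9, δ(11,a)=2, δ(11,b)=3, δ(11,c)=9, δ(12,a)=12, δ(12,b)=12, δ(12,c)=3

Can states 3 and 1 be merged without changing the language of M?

States {6} cannot be reached from the start state, so discard them.
Start with accepting vs non-accepting: {1,2,3,5,7,9,11,12} | {4,8,10}.
Refine {1,2,3,5,7,9,11,12} on symbol b: members go to different blocks, giving {1,2,5,7,9,11,12} and {3}.
Refine {1,2,5,7,9,11,12} on symbol b: members go to different blocks, giving {1,5,7,11} and {2,9,12}.
On input c, block {1,5,7,11} splits into {1,5,7} and {11}.
Split {2,9,12} by δ(·,a) → {2,12} and {9}.
Split {2,12} by δ(·,a) → {2} and {12}.
Stable partition: {1,5,7} | {4,8,10} | {3} | {2} | {11} | {9} | {12} — 7 equivalence classes.
3 and 1 end up in different blocks, so they are distinguishable. For instance, the string 'b' is accepted from only 1.

No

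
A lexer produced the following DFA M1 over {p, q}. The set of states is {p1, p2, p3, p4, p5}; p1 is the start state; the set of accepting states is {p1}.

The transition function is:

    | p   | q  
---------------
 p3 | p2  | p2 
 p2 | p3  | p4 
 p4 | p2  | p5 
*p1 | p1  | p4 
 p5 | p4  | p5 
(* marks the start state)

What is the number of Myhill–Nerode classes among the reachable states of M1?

2

Every state is reachable, so we keep all 5.
Start with accepting vs non-accepting: {p1} | {p2,p3,p4,p5}.
Stable partition: {p1} | {p2,p3,p4,p5} — 2 equivalence classes.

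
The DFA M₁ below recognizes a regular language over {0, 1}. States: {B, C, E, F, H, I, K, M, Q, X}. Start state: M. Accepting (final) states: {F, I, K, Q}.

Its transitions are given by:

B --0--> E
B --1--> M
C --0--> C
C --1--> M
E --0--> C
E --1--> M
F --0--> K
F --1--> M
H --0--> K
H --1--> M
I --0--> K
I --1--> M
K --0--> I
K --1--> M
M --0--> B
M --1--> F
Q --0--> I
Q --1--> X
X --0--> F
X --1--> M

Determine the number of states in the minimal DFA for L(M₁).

States {H,Q,X} cannot be reached from the start state, so discard them.
Initial partition by acceptance: {F,I,K} | {B,C,E,M}.
Split {B,C,E,M} by δ(·,1) → {B,C,E} and {M}.
The partition is now stable with 3 blocks: {F,I,K} | {B,C,E} | {M}.

3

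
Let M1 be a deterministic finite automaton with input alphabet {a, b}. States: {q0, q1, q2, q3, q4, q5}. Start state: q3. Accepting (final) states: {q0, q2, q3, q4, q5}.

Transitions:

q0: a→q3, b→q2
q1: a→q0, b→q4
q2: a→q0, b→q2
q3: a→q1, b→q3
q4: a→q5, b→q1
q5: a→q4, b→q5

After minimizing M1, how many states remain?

All states are reachable from the start state.
Initial partition by acceptance: {q0,q2,q3,q4,q5} | {q1}.
Split {q0,q2,q3,q4,q5} by δ(·,a) → {q0,q2,q4,q5} and {q3}.
On input a, block {q0,q2,q4,q5} splits into {q2,q4,q5} and {q0}.
Refine {q2,q4,q5} on symbol a: members go to different blocks, giving {q4,q5} and {q2}.
On input b, block {q4,q5} splits into {q4} and {q5}.
The partition is now stable with 6 blocks: {q4} | {q1} | {q3} | {q0} | {q2} | {q5}.

6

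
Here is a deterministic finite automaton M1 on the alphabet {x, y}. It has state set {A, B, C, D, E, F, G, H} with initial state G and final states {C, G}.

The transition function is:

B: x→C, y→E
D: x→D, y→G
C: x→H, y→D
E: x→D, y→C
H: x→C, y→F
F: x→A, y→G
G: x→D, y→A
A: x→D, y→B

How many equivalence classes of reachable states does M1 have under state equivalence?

Start with accepting vs non-accepting: {C,G} | {A,B,D,E,F,H}.
On input x, block {A,B,D,E,F,H} splits into {A,D,E,F} and {B,H}.
Refine {C,G} on symbol x: members go to different blocks, giving {C} and {G}.
Refine {A,D,E,F} on symbol y: members go to different blocks, giving {D,F} and {A} and {E}.
On input x, block {D,F} splits into {D} and {F}.
On input y, block {B,H} splits into {B} and {H}.
Stable partition: {C} | {D} | {B} | {G} | {A} | {E} | {F} | {H} — 8 equivalence classes.

8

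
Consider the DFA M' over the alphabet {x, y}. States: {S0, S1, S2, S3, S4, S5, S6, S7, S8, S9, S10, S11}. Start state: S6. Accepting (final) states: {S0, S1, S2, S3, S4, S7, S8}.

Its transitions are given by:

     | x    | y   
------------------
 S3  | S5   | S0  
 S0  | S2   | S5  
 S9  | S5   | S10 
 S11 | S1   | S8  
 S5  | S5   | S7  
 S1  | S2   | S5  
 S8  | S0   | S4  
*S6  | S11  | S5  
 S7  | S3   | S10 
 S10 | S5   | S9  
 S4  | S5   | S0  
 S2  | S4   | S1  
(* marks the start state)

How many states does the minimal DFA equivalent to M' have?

9

P0 = {S0,S1,S2,S3,S4,S7,S8} | {S5,S6,S9,S10,S11}.
Refine {S0,S1,S2,S3,S4,S7,S8} on symbol x: members go to different blocks, giving {S0,S1,S2,S7,S8} and {S3,S4}.
Split {S0,S1,S2,S7,S8} by δ(·,x) → {S0,S1,S8} and {S2,S7}.
On input x, block {S0,S1,S8} splits into {S0,S1} and {S8}.
Split {S5,S6,S9,S10,S11} by δ(·,x) → {S5,S6,S9,S10} and {S11}.
On input x, block {S5,S6,S9,S10} splits into {S5,S9,S10} and {S6}.
Refine {S5,S9,S10} on symbol y: members go to different blocks, giving {S9,S10} and {S5}.
On input y, block {S2,S7} splits into {S2} and {S7}.
No further refinement is possible. Final partition (9 blocks): {S0,S1} | {S9,S10} | {S3,S4} | {S2} | {S8} | {S11} | {S6} | {S5} | {S7}.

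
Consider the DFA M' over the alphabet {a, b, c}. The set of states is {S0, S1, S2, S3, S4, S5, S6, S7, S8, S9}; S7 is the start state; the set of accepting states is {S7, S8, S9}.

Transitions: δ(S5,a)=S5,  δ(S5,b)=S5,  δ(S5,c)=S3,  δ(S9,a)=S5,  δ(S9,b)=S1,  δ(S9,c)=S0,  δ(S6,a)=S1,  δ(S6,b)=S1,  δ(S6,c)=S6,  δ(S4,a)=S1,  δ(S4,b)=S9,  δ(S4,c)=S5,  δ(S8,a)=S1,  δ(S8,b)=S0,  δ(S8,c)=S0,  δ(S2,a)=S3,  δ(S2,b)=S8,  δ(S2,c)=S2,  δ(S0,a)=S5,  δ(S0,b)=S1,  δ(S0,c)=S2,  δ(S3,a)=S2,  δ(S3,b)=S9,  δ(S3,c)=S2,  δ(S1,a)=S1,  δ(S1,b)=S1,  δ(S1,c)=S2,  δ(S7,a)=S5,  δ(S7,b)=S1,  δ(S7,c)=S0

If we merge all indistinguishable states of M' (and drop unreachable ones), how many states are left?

States {S4,S6} cannot be reached from the start state, so discard them.
P0 = {S7,S8,S9} | {S0,S1,S2,S3,S5}.
Split {S0,S1,S2,S3,S5} by δ(·,b) → {S0,S1,S5} and {S2,S3}.
The partition is now stable with 3 blocks: {S7,S8,S9} | {S0,S1,S5} | {S2,S3}.

3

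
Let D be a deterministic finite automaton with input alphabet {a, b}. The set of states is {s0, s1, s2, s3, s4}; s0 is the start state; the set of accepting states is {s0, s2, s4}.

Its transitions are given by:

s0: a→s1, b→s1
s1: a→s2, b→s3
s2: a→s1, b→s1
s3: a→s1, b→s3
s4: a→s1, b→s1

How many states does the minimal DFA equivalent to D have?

States {s4} cannot be reached from the start state, so discard them.
P0 = {s0,s2} | {s1,s3}.
Refine {s1,s3} on symbol a: members go to different blocks, giving {s1} and {s3}.
The partition is now stable with 3 blocks: {s0,s2} | {s1} | {s3}.

3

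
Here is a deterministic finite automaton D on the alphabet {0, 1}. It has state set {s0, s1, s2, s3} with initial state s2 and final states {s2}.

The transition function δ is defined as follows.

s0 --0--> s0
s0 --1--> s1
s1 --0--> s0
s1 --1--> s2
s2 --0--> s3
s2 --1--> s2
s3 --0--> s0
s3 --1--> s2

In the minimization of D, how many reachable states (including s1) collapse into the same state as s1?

P0 = {s2} | {s0,s1,s3}.
Refine {s0,s1,s3} on symbol 1: members go to different blocks, giving {s1,s3} and {s0}.
The partition is now stable with 3 blocks: {s2} | {s1,s3} | {s0}.
The equivalence class containing s1 is {s1,s3}, of size 2.

2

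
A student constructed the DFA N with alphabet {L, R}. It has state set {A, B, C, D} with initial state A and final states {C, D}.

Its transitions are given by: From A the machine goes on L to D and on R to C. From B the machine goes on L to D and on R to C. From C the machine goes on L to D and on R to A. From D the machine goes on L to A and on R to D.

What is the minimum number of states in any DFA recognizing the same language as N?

3

First remove the unreachable states {B}; 3 states remain.
Start with accepting vs non-accepting: {C,D} | {A}.
Refine {C,D} on symbol L: members go to different blocks, giving {C} and {D}.
Stable partition: {C} | {A} | {D} — 3 equivalence classes.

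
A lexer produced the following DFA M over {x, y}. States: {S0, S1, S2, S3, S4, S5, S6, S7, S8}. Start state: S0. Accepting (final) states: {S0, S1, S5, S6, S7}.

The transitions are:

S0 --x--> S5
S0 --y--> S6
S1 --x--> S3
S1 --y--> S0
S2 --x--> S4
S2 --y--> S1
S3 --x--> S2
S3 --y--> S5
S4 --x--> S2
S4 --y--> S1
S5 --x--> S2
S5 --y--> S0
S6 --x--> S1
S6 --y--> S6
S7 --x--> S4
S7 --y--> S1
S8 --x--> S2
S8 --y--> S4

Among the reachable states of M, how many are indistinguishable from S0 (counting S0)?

States {S7,S8} cannot be reached from the start state, so discard them.
P0 = {S0,S1,S5,S6} | {S2,S3,S4}.
Split {S0,S1,S5,S6} by δ(·,x) → {S0,S6} and {S1,S5}.
Stable partition: {S0,S6} | {S2,S3,S4} | {S1,S5} — 3 equivalence classes.
State S0 belongs to the block {S0,S6}, which has 2 states.

2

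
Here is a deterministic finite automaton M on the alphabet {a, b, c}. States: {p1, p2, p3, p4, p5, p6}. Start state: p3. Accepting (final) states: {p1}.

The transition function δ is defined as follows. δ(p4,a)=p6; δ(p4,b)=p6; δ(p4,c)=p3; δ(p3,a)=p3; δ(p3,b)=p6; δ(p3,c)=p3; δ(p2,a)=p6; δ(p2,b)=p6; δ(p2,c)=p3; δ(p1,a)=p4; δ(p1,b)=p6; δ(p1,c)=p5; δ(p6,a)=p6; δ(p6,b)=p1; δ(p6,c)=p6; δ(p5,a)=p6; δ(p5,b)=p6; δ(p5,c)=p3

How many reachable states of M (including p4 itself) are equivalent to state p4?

2

States {p2} cannot be reached from the start state, so discard them.
Initial partition by acceptance: {p1} | {p3,p4,p5,p6}.
On input b, block {p3,p4,p5,p6} splits into {p3,p4,p5} and {p6}.
Refine {p3,p4,p5} on symbol a: members go to different blocks, giving {p4,p5} and {p3}.
The partition is now stable with 4 blocks: {p1} | {p4,p5} | {p6} | {p3}.
The equivalence class containing p4 is {p4,p5}, of size 2.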